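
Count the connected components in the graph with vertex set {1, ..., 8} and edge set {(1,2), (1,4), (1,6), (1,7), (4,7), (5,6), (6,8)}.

Step 1: Build adjacency list from edges:
  1: 2, 4, 6, 7
  2: 1
  3: (none)
  4: 1, 7
  5: 6
  6: 1, 5, 8
  7: 1, 4
  8: 6

Step 2: Run BFS/DFS from vertex 1:
  Visited: {1, 2, 4, 6, 7, 5, 8}
  Reached 7 of 8 vertices

Step 3: Only 7 of 8 vertices reached. Graph is disconnected.
Connected components: {1, 2, 4, 5, 6, 7, 8}, {3}
Number of connected components: 2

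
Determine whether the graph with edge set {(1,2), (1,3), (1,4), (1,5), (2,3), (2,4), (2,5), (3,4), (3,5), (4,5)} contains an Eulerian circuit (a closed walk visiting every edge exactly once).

Step 1: Find the degree of each vertex:
  deg(1) = 4
  deg(2) = 4
  deg(3) = 4
  deg(4) = 4
  deg(5) = 4

Step 2: Count vertices with odd degree:
  All vertices have even degree (0 odd-degree vertices)

Step 3: Apply Euler's theorem:
  - Eulerian circuit exists iff graph is connected and all vertices have even degree
  - Eulerian path exists iff graph is connected and has 0 or 2 odd-degree vertices

Graph is connected with 0 odd-degree vertices.
Both Eulerian circuit and Eulerian path exist.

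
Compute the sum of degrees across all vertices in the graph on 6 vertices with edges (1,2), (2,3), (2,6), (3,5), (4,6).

Step 1: Count edges incident to each vertex:
  deg(1) = 1 (neighbors: 2)
  deg(2) = 3 (neighbors: 1, 3, 6)
  deg(3) = 2 (neighbors: 2, 5)
  deg(4) = 1 (neighbors: 6)
  deg(5) = 1 (neighbors: 3)
  deg(6) = 2 (neighbors: 2, 4)

Step 2: Sum all degrees:
  1 + 3 + 2 + 1 + 1 + 2 = 10

Verification: sum of degrees = 2 * |E| = 2 * 5 = 10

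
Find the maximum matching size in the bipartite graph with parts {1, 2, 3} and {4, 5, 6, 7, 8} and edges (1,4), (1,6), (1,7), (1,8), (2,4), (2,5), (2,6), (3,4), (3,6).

Step 1: List the neighbors of each left vertex:
  1: 4, 6, 7, 8
  2: 4, 5, 6
  3: 4, 6

Step 2: Greedily match left vertices, then look for augmenting paths:
  Match 1 -- 4
  Match 2 -- 5
  Match 3 -- 6
  No augmenting path remains.

Step 3: Verify this is maximum:
  Matching size 3 = min(|L|, |R|) = min(3, 5), which is an upper bound, so this matching is maximum.

Maximum matching: {(1,4), (2,5), (3,6)}
Size: 3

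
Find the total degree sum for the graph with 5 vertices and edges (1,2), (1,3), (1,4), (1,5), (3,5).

Step 1: Count edges incident to each vertex:
  deg(1) = 4 (neighbors: 2, 3, 4, 5)
  deg(2) = 1 (neighbors: 1)
  deg(3) = 2 (neighbors: 1, 5)
  deg(4) = 1 (neighbors: 1)
  deg(5) = 2 (neighbors: 1, 3)

Step 2: Sum all degrees:
  4 + 1 + 2 + 1 + 2 = 10

Verification: sum of degrees = 2 * |E| = 2 * 5 = 10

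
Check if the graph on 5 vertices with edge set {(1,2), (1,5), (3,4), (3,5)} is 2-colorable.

Step 1: Attempt 2-coloring using BFS:
  Start at vertex 1, assign color 0
  Color vertex 2 with color 1 (neighbor of 1)
  Color vertex 5 with color 1 (neighbor of 1)
  Color vertex 3 with color 0 (neighbor of 5)
  Color vertex 4 with color 1 (neighbor of 3)

Step 2: 2-coloring succeeded. No conflicts found.
  Set A (color 0): {1, 3}
  Set B (color 1): {2, 4, 5}

The graph is bipartite with partition {1, 3}, {2, 4, 5}.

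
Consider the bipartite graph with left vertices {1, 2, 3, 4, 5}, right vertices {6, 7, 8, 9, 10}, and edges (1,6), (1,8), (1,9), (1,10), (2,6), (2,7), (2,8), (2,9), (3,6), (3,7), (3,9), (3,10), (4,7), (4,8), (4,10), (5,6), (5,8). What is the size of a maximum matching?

Step 1: List the neighbors of each left vertex:
  1: 6, 8, 9, 10
  2: 6, 7, 8, 9
  3: 6, 7, 9, 10
  4: 7, 8, 10
  5: 6, 8

Step 2: Greedily match left vertices, then look for augmenting paths:
  Match 1 -- 10
  Match 2 -- 7
  Match 3 -- 9
  Match 4 -- 8
  Match 5 -- 6
  No augmenting path remains.

Step 3: Verify this is maximum:
  Matching size 5 = min(|L|, |R|) = min(5, 5), which is an upper bound, so this matching is maximum.

Maximum matching: {(1,10), (2,7), (3,9), (4,8), (5,6)}
Size: 5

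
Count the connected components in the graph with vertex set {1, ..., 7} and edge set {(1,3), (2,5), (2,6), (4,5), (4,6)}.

Step 1: Build adjacency list from edges:
  1: 3
  2: 5, 6
  3: 1
  4: 5, 6
  5: 2, 4
  6: 2, 4
  7: (none)

Step 2: Run BFS/DFS from vertex 1:
  Visited: {1, 3}
  Reached 2 of 7 vertices

Step 3: Only 2 of 7 vertices reached. Graph is disconnected.
Connected components: {1, 3}, {2, 4, 5, 6}, {7}
Number of connected components: 3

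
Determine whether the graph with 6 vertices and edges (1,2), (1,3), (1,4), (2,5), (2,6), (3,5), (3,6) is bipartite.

Step 1: Attempt 2-coloring using BFS:
  Start at vertex 1, assign color 0
  Color vertex 2 with color 1 (neighbor of 1)
  Color vertex 3 with color 1 (neighbor of 1)
  Color vertex 4 with color 1 (neighbor of 1)
  Color vertex 5 with color 0 (neighbor of 2)
  Color vertex 6 with color 0 (neighbor of 2)

Step 2: 2-coloring succeeded. No conflicts found.
  Set A (color 0): {1, 5, 6}
  Set B (color 1): {2, 3, 4}

The graph is bipartite with partition {1, 5, 6}, {2, 3, 4}.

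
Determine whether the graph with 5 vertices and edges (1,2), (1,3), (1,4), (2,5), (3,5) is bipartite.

Step 1: Attempt 2-coloring using BFS:
  Start at vertex 1, assign color 0
  Color vertex 2 with color 1 (neighbor of 1)
  Color vertex 3 with color 1 (neighbor of 1)
  Color vertex 4 with color 1 (neighbor of 1)
  Color vertex 5 with color 0 (neighbor of 2)

Step 2: 2-coloring succeeded. No conflicts found.
  Set A (color 0): {1, 5}
  Set B (color 1): {2, 3, 4}

The graph is bipartite with partition {1, 5}, {2, 3, 4}.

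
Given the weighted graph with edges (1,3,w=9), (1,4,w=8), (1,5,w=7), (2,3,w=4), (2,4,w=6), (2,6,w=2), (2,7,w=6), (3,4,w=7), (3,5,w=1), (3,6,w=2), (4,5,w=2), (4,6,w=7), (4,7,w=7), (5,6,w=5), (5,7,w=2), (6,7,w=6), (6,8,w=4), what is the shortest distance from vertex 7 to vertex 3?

Step 1: Build adjacency list with weights:
  1: 3(w=9), 4(w=8), 5(w=7)
  2: 3(w=4), 4(w=6), 6(w=2), 7(w=6)
  3: 1(w=9), 2(w=4), 4(w=7), 5(w=1), 6(w=2)
  4: 1(w=8), 2(w=6), 3(w=7), 5(w=2), 6(w=7), 7(w=7)
  5: 1(w=7), 3(w=1), 4(w=2), 6(w=5), 7(w=2)
  6: 2(w=2), 3(w=2), 4(w=7), 5(w=5), 7(w=6), 8(w=4)
  7: 2(w=6), 4(w=7), 5(w=2), 6(w=6)
  8: 6(w=4)

Step 2: Apply Dijkstra's algorithm from vertex 7:
  Visit vertex 7 (distance=0)
    Update dist[2] = 6
    Update dist[4] = 7
    Update dist[5] = 2
    Update dist[6] = 6
  Visit vertex 5 (distance=2)
    Update dist[1] = 9
    Update dist[3] = 3
    Update dist[4] = 4
  Visit vertex 3 (distance=3)
    Update dist[6] = 5

Step 3: Shortest path: 7 -> 5 -> 3
Total weight: 2 + 1 = 3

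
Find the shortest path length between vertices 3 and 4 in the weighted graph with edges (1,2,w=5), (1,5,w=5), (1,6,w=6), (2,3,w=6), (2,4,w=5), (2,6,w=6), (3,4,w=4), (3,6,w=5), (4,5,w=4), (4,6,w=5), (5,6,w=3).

Step 1: Build adjacency list with weights:
  1: 2(w=5), 5(w=5), 6(w=6)
  2: 1(w=5), 3(w=6), 4(w=5), 6(w=6)
  3: 2(w=6), 4(w=4), 6(w=5)
  4: 2(w=5), 3(w=4), 5(w=4), 6(w=5)
  5: 1(w=5), 4(w=4), 6(w=3)
  6: 1(w=6), 2(w=6), 3(w=5), 4(w=5), 5(w=3)

Step 2: Apply Dijkstra's algorithm from vertex 3:
  Visit vertex 3 (distance=0)
    Update dist[2] = 6
    Update dist[4] = 4
    Update dist[6] = 5
  Visit vertex 4 (distance=4)
    Update dist[5] = 8

Step 3: Shortest path: 3 -> 4
Total weight: 4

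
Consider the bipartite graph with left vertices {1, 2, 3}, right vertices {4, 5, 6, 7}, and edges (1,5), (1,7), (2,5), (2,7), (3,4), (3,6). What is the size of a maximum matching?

Step 1: List the neighbors of each left vertex:
  1: 5, 7
  2: 5, 7
  3: 4, 6

Step 2: Greedily match left vertices, then look for augmenting paths:
  Match 1 -- 5
  Match 2 -- 7
  Match 3 -- 4
  No augmenting path remains.

Step 3: Verify this is maximum:
  Matching size 3 = min(|L|, |R|) = min(3, 4), which is an upper bound, so this matching is maximum.

Maximum matching: {(1,5), (2,7), (3,4)}
Size: 3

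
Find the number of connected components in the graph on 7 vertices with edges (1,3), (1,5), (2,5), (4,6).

Step 1: Build adjacency list from edges:
  1: 3, 5
  2: 5
  3: 1
  4: 6
  5: 1, 2
  6: 4
  7: (none)

Step 2: Run BFS/DFS from vertex 1:
  Visited: {1, 3, 5, 2}
  Reached 4 of 7 vertices

Step 3: Only 4 of 7 vertices reached. Graph is disconnected.
Connected components: {1, 2, 3, 5}, {4, 6}, {7}
Number of connected components: 3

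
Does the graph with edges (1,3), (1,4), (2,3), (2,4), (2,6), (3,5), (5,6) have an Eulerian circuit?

Step 1: Find the degree of each vertex:
  deg(1) = 2
  deg(2) = 3
  deg(3) = 3
  deg(4) = 2
  deg(5) = 2
  deg(6) = 2

Step 2: Count vertices with odd degree:
  Odd-degree vertices: 2, 3 (2 total)

Step 3: Apply Euler's theorem:
  - Eulerian circuit exists iff graph is connected and all vertices have even degree
  - Eulerian path exists iff graph is connected and has 0 or 2 odd-degree vertices

Graph is connected with exactly 2 odd-degree vertices (2, 3).
Eulerian path exists (starting and ending at the odd-degree vertices), but no Eulerian circuit.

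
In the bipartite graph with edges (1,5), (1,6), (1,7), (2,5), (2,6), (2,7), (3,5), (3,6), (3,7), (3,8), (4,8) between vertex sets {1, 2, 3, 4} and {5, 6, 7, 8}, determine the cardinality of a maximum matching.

Step 1: List the neighbors of each left vertex:
  1: 5, 6, 7
  2: 5, 6, 7
  3: 5, 6, 7, 8
  4: 8

Step 2: Greedily match left vertices, then look for augmenting paths:
  Match 1 -- 5
  Match 2 -- 6
  Match 3 -- 7
  Match 4 -- 8
  No augmenting path remains.

Step 3: Verify this is maximum:
  Matching size 4 = min(|L|, |R|) = min(4, 4), which is an upper bound, so this matching is maximum.

Maximum matching: {(1,5), (2,6), (3,7), (4,8)}
Size: 4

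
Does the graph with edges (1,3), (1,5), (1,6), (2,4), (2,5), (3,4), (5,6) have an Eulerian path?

Step 1: Find the degree of each vertex:
  deg(1) = 3
  deg(2) = 2
  deg(3) = 2
  deg(4) = 2
  deg(5) = 3
  deg(6) = 2

Step 2: Count vertices with odd degree:
  Odd-degree vertices: 1, 5 (2 total)

Step 3: Apply Euler's theorem:
  - Eulerian circuit exists iff graph is connected and all vertices have even degree
  - Eulerian path exists iff graph is connected and has 0 or 2 odd-degree vertices

Graph is connected with exactly 2 odd-degree vertices (1, 5).
Eulerian path exists (starting and ending at the odd-degree vertices), but no Eulerian circuit.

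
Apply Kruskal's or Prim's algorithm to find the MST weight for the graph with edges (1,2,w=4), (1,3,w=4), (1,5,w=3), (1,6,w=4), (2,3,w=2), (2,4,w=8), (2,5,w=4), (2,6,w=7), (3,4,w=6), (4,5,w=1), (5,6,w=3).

Apply Kruskal's algorithm (sort edges by weight, add if no cycle):

Sorted edges by weight:
  (4,5) w=1
  (2,3) w=2
  (1,5) w=3
  (5,6) w=3
  (1,2) w=4
  (1,6) w=4
  (1,3) w=4
  (2,5) w=4
  (3,4) w=6
  (2,6) w=7
  (2,4) w=8

Add edge (4,5) w=1 -- no cycle. Running total: 1
Add edge (2,3) w=2 -- no cycle. Running total: 3
Add edge (1,5) w=3 -- no cycle. Running total: 6
Add edge (5,6) w=3 -- no cycle. Running total: 9
Add edge (1,2) w=4 -- no cycle. Running total: 13

MST edges: (4,5,w=1), (2,3,w=2), (1,5,w=3), (5,6,w=3), (1,2,w=4)
Total MST weight: 1 + 2 + 3 + 3 + 4 = 13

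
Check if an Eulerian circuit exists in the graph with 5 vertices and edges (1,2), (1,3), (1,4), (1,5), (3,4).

Step 1: Find the degree of each vertex:
  deg(1) = 4
  deg(2) = 1
  deg(3) = 2
  deg(4) = 2
  deg(5) = 1

Step 2: Count vertices with odd degree:
  Odd-degree vertices: 2, 5 (2 total)

Step 3: Apply Euler's theorem:
  - Eulerian circuit exists iff graph is connected and all vertices have even degree
  - Eulerian path exists iff graph is connected and has 0 or 2 odd-degree vertices

Graph is connected with exactly 2 odd-degree vertices (2, 5).
Eulerian path exists (starting and ending at the odd-degree vertices), but no Eulerian circuit.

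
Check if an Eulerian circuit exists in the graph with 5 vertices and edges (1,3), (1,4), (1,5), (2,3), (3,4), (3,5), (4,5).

Step 1: Find the degree of each vertex:
  deg(1) = 3
  deg(2) = 1
  deg(3) = 4
  deg(4) = 3
  deg(5) = 3

Step 2: Count vertices with odd degree:
  Odd-degree vertices: 1, 2, 4, 5 (4 total)

Step 3: Apply Euler's theorem:
  - Eulerian circuit exists iff graph is connected and all vertices have even degree
  - Eulerian path exists iff graph is connected and has 0 or 2 odd-degree vertices

Graph has 4 odd-degree vertices (need 0 or 2).
Neither Eulerian path nor Eulerian circuit exists.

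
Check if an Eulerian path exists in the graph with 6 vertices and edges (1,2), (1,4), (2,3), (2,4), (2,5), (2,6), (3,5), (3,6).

Step 1: Find the degree of each vertex:
  deg(1) = 2
  deg(2) = 5
  deg(3) = 3
  deg(4) = 2
  deg(5) = 2
  deg(6) = 2

Step 2: Count vertices with odd degree:
  Odd-degree vertices: 2, 3 (2 total)

Step 3: Apply Euler's theorem:
  - Eulerian circuit exists iff graph is connected and all vertices have even degree
  - Eulerian path exists iff graph is connected and has 0 or 2 odd-degree vertices

Graph is connected with exactly 2 odd-degree vertices (2, 3).
Eulerian path exists (starting and ending at the odd-degree vertices), but no Eulerian circuit.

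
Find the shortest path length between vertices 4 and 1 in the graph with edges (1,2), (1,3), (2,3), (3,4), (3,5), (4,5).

Step 1: Build adjacency list:
  1: 2, 3
  2: 1, 3
  3: 1, 2, 4, 5
  4: 3, 5
  5: 3, 4

Step 2: BFS from vertex 4 to find shortest path to 1:
  vertex 3 reached at distance 1
  vertex 5 reached at distance 1
  vertex 1 reached at distance 2

Step 3: Shortest path: 4 -> 3 -> 1
Path length: 2 edges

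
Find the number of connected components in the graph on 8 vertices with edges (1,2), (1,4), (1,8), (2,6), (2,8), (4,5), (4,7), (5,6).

Step 1: Build adjacency list from edges:
  1: 2, 4, 8
  2: 1, 6, 8
  3: (none)
  4: 1, 5, 7
  5: 4, 6
  6: 2, 5
  7: 4
  8: 1, 2

Step 2: Run BFS/DFS from vertex 1:
  Visited: {1, 2, 4, 8, 6, 5, 7}
  Reached 7 of 8 vertices

Step 3: Only 7 of 8 vertices reached. Graph is disconnected.
Connected components: {1, 2, 4, 5, 6, 7, 8}, {3}
Number of connected components: 2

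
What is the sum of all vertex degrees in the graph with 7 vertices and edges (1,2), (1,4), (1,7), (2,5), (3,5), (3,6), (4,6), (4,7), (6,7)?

Step 1: Count edges incident to each vertex:
  deg(1) = 3 (neighbors: 2, 4, 7)
  deg(2) = 2 (neighbors: 1, 5)
  deg(3) = 2 (neighbors: 5, 6)
  deg(4) = 3 (neighbors: 1, 6, 7)
  deg(5) = 2 (neighbors: 2, 3)
  deg(6) = 3 (neighbors: 3, 4, 7)
  deg(7) = 3 (neighbors: 1, 4, 6)

Step 2: Sum all degrees:
  3 + 2 + 2 + 3 + 2 + 3 + 3 = 18

Verification: sum of degrees = 2 * |E| = 2 * 9 = 18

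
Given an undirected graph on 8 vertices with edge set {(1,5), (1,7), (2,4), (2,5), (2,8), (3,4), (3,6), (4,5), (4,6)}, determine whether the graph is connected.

Step 1: Build adjacency list from edges:
  1: 5, 7
  2: 4, 5, 8
  3: 4, 6
  4: 2, 3, 5, 6
  5: 1, 2, 4
  6: 3, 4
  7: 1
  8: 2

Step 2: Run BFS/DFS from vertex 1:
  Visited: {1, 5, 7, 2, 4, 8, 3, 6}
  Reached 8 of 8 vertices

Step 3: All 8 vertices reached from vertex 1, so the graph is connected.
Answer: Yes, the graph is connected.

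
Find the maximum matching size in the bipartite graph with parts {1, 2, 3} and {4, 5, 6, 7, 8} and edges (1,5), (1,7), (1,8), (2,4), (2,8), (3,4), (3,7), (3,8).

Step 1: List the neighbors of each left vertex:
  1: 5, 7, 8
  2: 4, 8
  3: 4, 7, 8

Step 2: Greedily match left vertices, then look for augmenting paths:
  Match 1 -- 5
  Match 2 -- 4
  Match 3 -- 7
  No augmenting path remains.

Step 3: Verify this is maximum:
  Matching size 3 = min(|L|, |R|) = min(3, 5), which is an upper bound, so this matching is maximum.

Maximum matching: {(1,5), (2,4), (3,7)}
Size: 3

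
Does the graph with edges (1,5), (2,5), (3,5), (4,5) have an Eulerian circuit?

Step 1: Find the degree of each vertex:
  deg(1) = 1
  deg(2) = 1
  deg(3) = 1
  deg(4) = 1
  deg(5) = 4

Step 2: Count vertices with odd degree:
  Odd-degree vertices: 1, 2, 3, 4 (4 total)

Step 3: Apply Euler's theorem:
  - Eulerian circuit exists iff graph is connected and all vertices have even degree
  - Eulerian path exists iff graph is connected and has 0 or 2 odd-degree vertices

Graph has 4 odd-degree vertices (need 0 or 2).
Neither Eulerian path nor Eulerian circuit exists.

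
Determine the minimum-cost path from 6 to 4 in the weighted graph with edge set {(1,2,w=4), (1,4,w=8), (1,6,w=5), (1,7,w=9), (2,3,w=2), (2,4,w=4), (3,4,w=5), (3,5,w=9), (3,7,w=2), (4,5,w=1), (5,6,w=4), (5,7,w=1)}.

Step 1: Build adjacency list with weights:
  1: 2(w=4), 4(w=8), 6(w=5), 7(w=9)
  2: 1(w=4), 3(w=2), 4(w=4)
  3: 2(w=2), 4(w=5), 5(w=9), 7(w=2)
  4: 1(w=8), 2(w=4), 3(w=5), 5(w=1)
  5: 3(w=9), 4(w=1), 6(w=4), 7(w=1)
  6: 1(w=5), 5(w=4)
  7: 1(w=9), 3(w=2), 5(w=1)

Step 2: Apply Dijkstra's algorithm from vertex 6:
  Visit vertex 6 (distance=0)
    Update dist[1] = 5
    Update dist[5] = 4
  Visit vertex 5 (distance=4)
    Update dist[3] = 13
    Update dist[4] = 5
    Update dist[7] = 5
  Visit vertex 1 (distance=5)
    Update dist[2] = 9
  Visit vertex 4 (distance=5)
    Update dist[3] = 10

Step 3: Shortest path: 6 -> 5 -> 4
Total weight: 4 + 1 = 5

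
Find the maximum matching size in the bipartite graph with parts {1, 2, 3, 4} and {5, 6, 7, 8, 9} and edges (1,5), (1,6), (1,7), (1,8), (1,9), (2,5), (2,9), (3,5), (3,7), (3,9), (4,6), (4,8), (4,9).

Step 1: List the neighbors of each left vertex:
  1: 5, 6, 7, 8, 9
  2: 5, 9
  3: 5, 7, 9
  4: 6, 8, 9

Step 2: Greedily match left vertices, then look for augmenting paths:
  Match 1 -- 5
  Match 2 -- 9
  Match 3 -- 7
  Match 4 -- 6
  No augmenting path remains.

Step 3: Verify this is maximum:
  Matching size 4 = min(|L|, |R|) = min(4, 5), which is an upper bound, so this matching is maximum.

Maximum matching: {(1,5), (2,9), (3,7), (4,6)}
Size: 4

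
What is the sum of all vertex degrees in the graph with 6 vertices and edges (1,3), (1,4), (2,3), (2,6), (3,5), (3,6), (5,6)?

Step 1: Count edges incident to each vertex:
  deg(1) = 2 (neighbors: 3, 4)
  deg(2) = 2 (neighbors: 3, 6)
  deg(3) = 4 (neighbors: 1, 2, 5, 6)
  deg(4) = 1 (neighbors: 1)
  deg(5) = 2 (neighbors: 3, 6)
  deg(6) = 3 (neighbors: 2, 3, 5)

Step 2: Sum all degrees:
  2 + 2 + 4 + 1 + 2 + 3 = 14

Verification: sum of degrees = 2 * |E| = 2 * 7 = 14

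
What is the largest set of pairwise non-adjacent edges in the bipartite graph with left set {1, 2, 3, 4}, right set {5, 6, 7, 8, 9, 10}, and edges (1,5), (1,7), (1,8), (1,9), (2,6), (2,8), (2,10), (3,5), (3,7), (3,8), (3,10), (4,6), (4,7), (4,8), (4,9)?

Step 1: List the neighbors of each left vertex:
  1: 5, 7, 8, 9
  2: 6, 8, 10
  3: 5, 7, 8, 10
  4: 6, 7, 8, 9

Step 2: Greedily match left vertices, then look for augmenting paths:
  Match 1 -- 5
  Match 2 -- 6
  Match 3 -- 7
  Match 4 -- 8
  No augmenting path remains.

Step 3: Verify this is maximum:
  Matching size 4 = min(|L|, |R|) = min(4, 6), which is an upper bound, so this matching is maximum.

Maximum matching: {(1,5), (2,6), (3,7), (4,8)}
Size: 4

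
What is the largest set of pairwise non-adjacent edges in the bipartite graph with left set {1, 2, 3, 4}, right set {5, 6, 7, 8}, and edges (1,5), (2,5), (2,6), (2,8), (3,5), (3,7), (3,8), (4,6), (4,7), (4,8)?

Step 1: List the neighbors of each left vertex:
  1: 5
  2: 5, 6, 8
  3: 5, 7, 8
  4: 6, 7, 8

Step 2: Greedily match left vertices, then look for augmenting paths:
  Match 1 -- 5
  Match 2 -- 6
  Match 3 -- 7
  Match 4 -- 8
  No augmenting path remains.

Step 3: Verify this is maximum:
  Matching size 4 = min(|L|, |R|) = min(4, 4), which is an upper bound, so this matching is maximum.

Maximum matching: {(1,5), (2,6), (3,7), (4,8)}
Size: 4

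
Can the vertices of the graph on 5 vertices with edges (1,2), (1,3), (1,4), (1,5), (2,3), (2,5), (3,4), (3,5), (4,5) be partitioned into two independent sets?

Step 1: Attempt 2-coloring using BFS:
  Start at vertex 1, assign color 0
  Color vertex 2 with color 1 (neighbor of 1)
  Color vertex 3 with color 1 (neighbor of 1)
  Color vertex 4 with color 1 (neighbor of 1)
  Color vertex 5 with color 1 (neighbor of 1)

Step 2: Conflict found! Vertices 2 and 3 are adjacent but have the same color.
This means the graph contains an odd cycle.

The graph is NOT bipartite.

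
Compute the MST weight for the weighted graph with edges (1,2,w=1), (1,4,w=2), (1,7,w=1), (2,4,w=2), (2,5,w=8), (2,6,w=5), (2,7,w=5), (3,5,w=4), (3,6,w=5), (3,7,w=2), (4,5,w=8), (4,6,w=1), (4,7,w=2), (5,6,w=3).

Apply Kruskal's algorithm (sort edges by weight, add if no cycle):

Sorted edges by weight:
  (1,2) w=1
  (1,7) w=1
  (4,6) w=1
  (1,4) w=2
  (2,4) w=2
  (3,7) w=2
  (4,7) w=2
  (5,6) w=3
  (3,5) w=4
  (2,7) w=5
  (2,6) w=5
  (3,6) w=5
  (2,5) w=8
  (4,5) w=8

Add edge (1,2) w=1 -- no cycle. Running total: 1
Add edge (1,7) w=1 -- no cycle. Running total: 2
Add edge (4,6) w=1 -- no cycle. Running total: 3
Add edge (1,4) w=2 -- no cycle. Running total: 5
Skip edge (2,4) w=2 -- would create cycle
Add edge (3,7) w=2 -- no cycle. Running total: 7
Skip edge (4,7) w=2 -- would create cycle
Add edge (5,6) w=3 -- no cycle. Running total: 10

MST edges: (1,2,w=1), (1,7,w=1), (4,6,w=1), (1,4,w=2), (3,7,w=2), (5,6,w=3)
Total MST weight: 1 + 1 + 1 + 2 + 2 + 3 = 10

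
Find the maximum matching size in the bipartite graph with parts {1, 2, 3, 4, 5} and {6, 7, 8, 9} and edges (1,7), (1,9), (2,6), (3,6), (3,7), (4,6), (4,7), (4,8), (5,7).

Step 1: List the neighbors of each left vertex:
  1: 7, 9
  2: 6
  3: 6, 7
  4: 6, 7, 8
  5: 7

Step 2: Greedily match left vertices, then look for augmenting paths:
  Match 1 -- 9
  Match 2 -- 6
  Match 3 -- 7
  Match 4 -- 8
  No augmenting path remains.

Step 3: Verify this is maximum:
  Matching size 4 = min(|L|, |R|) = min(5, 4), which is an upper bound, so this matching is maximum.

Maximum matching: {(1,9), (2,6), (3,7), (4,8)}
Size: 4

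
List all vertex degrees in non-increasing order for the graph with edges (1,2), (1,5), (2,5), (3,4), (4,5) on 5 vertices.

Step 1: Count edges incident to each vertex:
  deg(1) = 2 (neighbors: 2, 5)
  deg(2) = 2 (neighbors: 1, 5)
  deg(3) = 1 (neighbors: 4)
  deg(4) = 2 (neighbors: 3, 5)
  deg(5) = 3 (neighbors: 1, 2, 4)

Step 2: Sort degrees in non-increasing order:
  Degrees: [2, 2, 1, 2, 3] -> sorted: [3, 2, 2, 2, 1]

Degree sequence: [3, 2, 2, 2, 1]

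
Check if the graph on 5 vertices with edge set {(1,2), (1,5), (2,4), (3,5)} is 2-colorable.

Step 1: Attempt 2-coloring using BFS:
  Start at vertex 1, assign color 0
  Color vertex 2 with color 1 (neighbor of 1)
  Color vertex 5 with color 1 (neighbor of 1)
  Color vertex 4 with color 0 (neighbor of 2)
  Color vertex 3 with color 0 (neighbor of 5)

Step 2: 2-coloring succeeded. No conflicts found.
  Set A (color 0): {1, 3, 4}
  Set B (color 1): {2, 5}

The graph is bipartite with partition {1, 3, 4}, {2, 5}.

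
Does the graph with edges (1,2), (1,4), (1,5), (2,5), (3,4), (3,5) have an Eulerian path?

Step 1: Find the degree of each vertex:
  deg(1) = 3
  deg(2) = 2
  deg(3) = 2
  deg(4) = 2
  deg(5) = 3

Step 2: Count vertices with odd degree:
  Odd-degree vertices: 1, 5 (2 total)

Step 3: Apply Euler's theorem:
  - Eulerian circuit exists iff graph is connected and all vertices have even degree
  - Eulerian path exists iff graph is connected and has 0 or 2 odd-degree vertices

Graph is connected with exactly 2 odd-degree vertices (1, 5).
Eulerian path exists (starting and ending at the odd-degree vertices), but no Eulerian circuit.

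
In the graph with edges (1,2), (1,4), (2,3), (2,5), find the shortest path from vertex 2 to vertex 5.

Step 1: Build adjacency list:
  1: 2, 4
  2: 1, 3, 5
  3: 2
  4: 1
  5: 2

Step 2: BFS from vertex 2 to find shortest path to 5:
  vertex 1 reached at distance 1
  vertex 3 reached at distance 1
  vertex 5 reached at distance 1

Step 3: Shortest path: 2 -> 5
Path length: 1 edge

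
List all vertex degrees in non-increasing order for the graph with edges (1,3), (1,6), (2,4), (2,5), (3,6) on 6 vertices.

Step 1: Count edges incident to each vertex:
  deg(1) = 2 (neighbors: 3, 6)
  deg(2) = 2 (neighbors: 4, 5)
  deg(3) = 2 (neighbors: 1, 6)
  deg(4) = 1 (neighbors: 2)
  deg(5) = 1 (neighbors: 2)
  deg(6) = 2 (neighbors: 1, 3)

Step 2: Sort degrees in non-increasing order:
  Degrees: [2, 2, 2, 1, 1, 2] -> sorted: [2, 2, 2, 2, 1, 1]

Degree sequence: [2, 2, 2, 2, 1, 1]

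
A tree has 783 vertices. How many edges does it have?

A tree on n vertices always has exactly n - 1 edges.
For n = 783: edges = 783 - 1 = 782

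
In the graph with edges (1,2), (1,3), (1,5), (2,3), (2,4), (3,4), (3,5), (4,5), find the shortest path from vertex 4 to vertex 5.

Step 1: Build adjacency list:
  1: 2, 3, 5
  2: 1, 3, 4
  3: 1, 2, 4, 5
  4: 2, 3, 5
  5: 1, 3, 4

Step 2: BFS from vertex 4 to find shortest path to 5:
  vertex 2 reached at distance 1
  vertex 3 reached at distance 1
  vertex 5 reached at distance 1

Step 3: Shortest path: 4 -> 5
Path length: 1 edge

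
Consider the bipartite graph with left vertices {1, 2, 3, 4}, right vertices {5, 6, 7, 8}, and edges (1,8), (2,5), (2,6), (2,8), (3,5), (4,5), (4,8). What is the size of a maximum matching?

Step 1: List the neighbors of each left vertex:
  1: 8
  2: 5, 6, 8
  3: 5
  4: 5, 8

Step 2: Greedily match left vertices, then look for augmenting paths:
  Match 1 -- 8
  Match 2 -- 6
  Match 3 -- 5
  No augmenting path remains.

Step 3: Verify this is maximum:
  Matching has size 3. The vertex set {2, 5, 8} covers every edge and has size 3; any matching has at most one edge per cover vertex, so 3 is maximum (König's theorem).

Maximum matching: {(1,8), (2,6), (3,5)}
Size: 3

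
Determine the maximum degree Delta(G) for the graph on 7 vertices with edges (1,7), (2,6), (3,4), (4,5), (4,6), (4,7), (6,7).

Step 1: Count edges incident to each vertex:
  deg(1) = 1 (neighbors: 7)
  deg(2) = 1 (neighbors: 6)
  deg(3) = 1 (neighbors: 4)
  deg(4) = 4 (neighbors: 3, 5, 6, 7)
  deg(5) = 1 (neighbors: 4)
  deg(6) = 3 (neighbors: 2, 4, 7)
  deg(7) = 3 (neighbors: 1, 4, 6)

Step 2: Find maximum:
  max(1, 1, 1, 4, 1, 3, 3) = 4 (vertex 4)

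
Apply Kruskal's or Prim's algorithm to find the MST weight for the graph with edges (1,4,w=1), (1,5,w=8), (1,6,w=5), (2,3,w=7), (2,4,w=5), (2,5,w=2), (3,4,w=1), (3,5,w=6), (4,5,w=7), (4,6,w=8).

Apply Kruskal's algorithm (sort edges by weight, add if no cycle):

Sorted edges by weight:
  (1,4) w=1
  (3,4) w=1
  (2,5) w=2
  (1,6) w=5
  (2,4) w=5
  (3,5) w=6
  (2,3) w=7
  (4,5) w=7
  (1,5) w=8
  (4,6) w=8

Add edge (1,4) w=1 -- no cycle. Running total: 1
Add edge (3,4) w=1 -- no cycle. Running total: 2
Add edge (2,5) w=2 -- no cycle. Running total: 4
Add edge (1,6) w=5 -- no cycle. Running total: 9
Add edge (2,4) w=5 -- no cycle. Running total: 14

MST edges: (1,4,w=1), (3,4,w=1), (2,5,w=2), (1,6,w=5), (2,4,w=5)
Total MST weight: 1 + 1 + 2 + 5 + 5 = 14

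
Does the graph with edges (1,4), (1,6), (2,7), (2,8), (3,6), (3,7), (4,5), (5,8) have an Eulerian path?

Step 1: Find the degree of each vertex:
  deg(1) = 2
  deg(2) = 2
  deg(3) = 2
  deg(4) = 2
  deg(5) = 2
  deg(6) = 2
  deg(7) = 2
  deg(8) = 2

Step 2: Count vertices with odd degree:
  All vertices have even degree (0 odd-degree vertices)

Step 3: Apply Euler's theorem:
  - Eulerian circuit exists iff graph is connected and all vertices have even degree
  - Eulerian path exists iff graph is connected and has 0 or 2 odd-degree vertices

Graph is connected with 0 odd-degree vertices.
Both Eulerian circuit and Eulerian path exist.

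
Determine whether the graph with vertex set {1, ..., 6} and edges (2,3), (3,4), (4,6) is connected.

Step 1: Build adjacency list from edges:
  1: (none)
  2: 3
  3: 2, 4
  4: 3, 6
  5: (none)
  6: 4

Step 2: Run BFS/DFS from vertex 1:
  Visited: {1}
  Reached 1 of 6 vertices

Step 3: Only 1 of 6 vertices reached. Graph is disconnected.
Connected components: {1}, {2, 3, 4, 6}, {5}
Answer: No, the graph is not connected (3 components).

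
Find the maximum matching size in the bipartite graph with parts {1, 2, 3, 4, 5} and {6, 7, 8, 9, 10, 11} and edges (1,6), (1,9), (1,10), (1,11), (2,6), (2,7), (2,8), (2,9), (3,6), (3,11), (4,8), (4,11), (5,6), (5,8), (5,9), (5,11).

Step 1: List the neighbors of each left vertex:
  1: 6, 9, 10, 11
  2: 6, 7, 8, 9
  3: 6, 11
  4: 8, 11
  5: 6, 8, 9, 11

Step 2: Greedily match left vertices, then look for augmenting paths:
  Match 1 -- 6
  Match 2 -- 7
  Match 3 -- 11
  Match 4 -- 8
  Match 5 -- 9
  No augmenting path remains.

Step 3: Verify this is maximum:
  Matching size 5 = min(|L|, |R|) = min(5, 6), which is an upper bound, so this matching is maximum.

Maximum matching: {(1,6), (2,7), (3,11), (4,8), (5,9)}
Size: 5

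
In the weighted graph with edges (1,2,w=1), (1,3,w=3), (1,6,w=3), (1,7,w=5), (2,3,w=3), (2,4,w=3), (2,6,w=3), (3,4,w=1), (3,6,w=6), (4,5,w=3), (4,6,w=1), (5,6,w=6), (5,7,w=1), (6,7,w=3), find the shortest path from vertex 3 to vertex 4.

Step 1: Build adjacency list with weights:
  1: 2(w=1), 3(w=3), 6(w=3), 7(w=5)
  2: 1(w=1), 3(w=3), 4(w=3), 6(w=3)
  3: 1(w=3), 2(w=3), 4(w=1), 6(w=6)
  4: 2(w=3), 3(w=1), 5(w=3), 6(w=1)
  5: 4(w=3), 6(w=6), 7(w=1)
  6: 1(w=3), 2(w=3), 3(w=6), 4(w=1), 5(w=6), 7(w=3)
  7: 1(w=5), 5(w=1), 6(w=3)

Step 2: Apply Dijkstra's algorithm from vertex 3:
  Visit vertex 3 (distance=0)
    Update dist[1] = 3
    Update dist[2] = 3
    Update dist[4] = 1
    Update dist[6] = 6
  Visit vertex 4 (distance=1)
    Update dist[5] = 4
    Update dist[6] = 2

Step 3: Shortest path: 3 -> 4
Total weight: 1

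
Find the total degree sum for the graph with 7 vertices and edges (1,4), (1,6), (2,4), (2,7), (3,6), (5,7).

Step 1: Count edges incident to each vertex:
  deg(1) = 2 (neighbors: 4, 6)
  deg(2) = 2 (neighbors: 4, 7)
  deg(3) = 1 (neighbors: 6)
  deg(4) = 2 (neighbors: 1, 2)
  deg(5) = 1 (neighbors: 7)
  deg(6) = 2 (neighbors: 1, 3)
  deg(7) = 2 (neighbors: 2, 5)

Step 2: Sum all degrees:
  2 + 2 + 1 + 2 + 1 + 2 + 2 = 12

Verification: sum of degrees = 2 * |E| = 2 * 6 = 12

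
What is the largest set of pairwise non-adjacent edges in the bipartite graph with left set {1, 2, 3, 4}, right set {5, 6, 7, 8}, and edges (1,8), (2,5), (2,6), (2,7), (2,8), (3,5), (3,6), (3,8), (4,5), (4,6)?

Step 1: List the neighbors of each left vertex:
  1: 8
  2: 5, 6, 7, 8
  3: 5, 6, 8
  4: 5, 6

Step 2: Greedily match left vertices, then look for augmenting paths:
  Match 1 -- 8
  Match 2 -- 7
  Match 3 -- 6
  Match 4 -- 5
  No augmenting path remains.

Step 3: Verify this is maximum:
  Matching size 4 = min(|L|, |R|) = min(4, 4), which is an upper bound, so this matching is maximum.

Maximum matching: {(1,8), (2,7), (3,6), (4,5)}
Size: 4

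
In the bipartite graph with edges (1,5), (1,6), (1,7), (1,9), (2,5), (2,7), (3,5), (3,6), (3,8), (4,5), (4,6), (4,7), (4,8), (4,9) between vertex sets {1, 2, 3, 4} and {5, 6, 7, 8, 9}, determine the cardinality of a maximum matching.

Step 1: List the neighbors of each left vertex:
  1: 5, 6, 7, 9
  2: 5, 7
  3: 5, 6, 8
  4: 5, 6, 7, 8, 9

Step 2: Greedily match left vertices, then look for augmenting paths:
  Match 1 -- 5
  Match 2 -- 7
  Match 3 -- 6
  Match 4 -- 8
  No augmenting path remains.

Step 3: Verify this is maximum:
  Matching size 4 = min(|L|, |R|) = min(4, 5), which is an upper bound, so this matching is maximum.

Maximum matching: {(1,5), (2,7), (3,6), (4,8)}
Size: 4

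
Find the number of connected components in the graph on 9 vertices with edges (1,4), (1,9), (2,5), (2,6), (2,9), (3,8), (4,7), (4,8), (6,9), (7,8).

Step 1: Build adjacency list from edges:
  1: 4, 9
  2: 5, 6, 9
  3: 8
  4: 1, 7, 8
  5: 2
  6: 2, 9
  7: 4, 8
  8: 3, 4, 7
  9: 1, 2, 6

Step 2: Run BFS/DFS from vertex 1:
  Visited: {1, 4, 9, 7, 8, 2, 6, 3, 5}
  Reached 9 of 9 vertices

Step 3: All 9 vertices reached from vertex 1, so the graph is connected.
Number of connected components: 1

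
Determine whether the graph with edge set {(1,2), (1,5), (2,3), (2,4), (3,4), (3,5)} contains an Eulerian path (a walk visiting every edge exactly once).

Step 1: Find the degree of each vertex:
  deg(1) = 2
  deg(2) = 3
  deg(3) = 3
  deg(4) = 2
  deg(5) = 2

Step 2: Count vertices with odd degree:
  Odd-degree vertices: 2, 3 (2 total)

Step 3: Apply Euler's theorem:
  - Eulerian circuit exists iff graph is connected and all vertices have even degree
  - Eulerian path exists iff graph is connected and has 0 or 2 odd-degree vertices

Graph is connected with exactly 2 odd-degree vertices (2, 3).
Eulerian path exists (starting and ending at the odd-degree vertices), but no Eulerian circuit.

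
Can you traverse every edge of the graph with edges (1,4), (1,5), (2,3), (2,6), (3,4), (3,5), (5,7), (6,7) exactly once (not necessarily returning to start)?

Step 1: Find the degree of each vertex:
  deg(1) = 2
  deg(2) = 2
  deg(3) = 3
  deg(4) = 2
  deg(5) = 3
  deg(6) = 2
  deg(7) = 2

Step 2: Count vertices with odd degree:
  Odd-degree vertices: 3, 5 (2 total)

Step 3: Apply Euler's theorem:
  - Eulerian circuit exists iff graph is connected and all vertices have even degree
  - Eulerian path exists iff graph is connected and has 0 or 2 odd-degree vertices

Graph is connected with exactly 2 odd-degree vertices (3, 5).
Eulerian path exists (starting and ending at the odd-degree vertices), but no Eulerian circuit.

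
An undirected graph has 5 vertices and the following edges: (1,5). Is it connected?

Step 1: Build adjacency list from edges:
  1: 5
  2: (none)
  3: (none)
  4: (none)
  5: 1

Step 2: Run BFS/DFS from vertex 1:
  Visited: {1, 5}
  Reached 2 of 5 vertices

Step 3: Only 2 of 5 vertices reached. Graph is disconnected.
Connected components: {1, 5}, {2}, {3}, {4}
Answer: No, the graph is not connected (4 components).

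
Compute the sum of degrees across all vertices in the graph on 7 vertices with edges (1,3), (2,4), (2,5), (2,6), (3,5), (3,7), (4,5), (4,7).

Step 1: Count edges incident to each vertex:
  deg(1) = 1 (neighbors: 3)
  deg(2) = 3 (neighbors: 4, 5, 6)
  deg(3) = 3 (neighbors: 1, 5, 7)
  deg(4) = 3 (neighbors: 2, 5, 7)
  deg(5) = 3 (neighbors: 2, 3, 4)
  deg(6) = 1 (neighbors: 2)
  deg(7) = 2 (neighbors: 3, 4)

Step 2: Sum all degrees:
  1 + 3 + 3 + 3 + 3 + 1 + 2 = 16

Verification: sum of degrees = 2 * |E| = 2 * 8 = 16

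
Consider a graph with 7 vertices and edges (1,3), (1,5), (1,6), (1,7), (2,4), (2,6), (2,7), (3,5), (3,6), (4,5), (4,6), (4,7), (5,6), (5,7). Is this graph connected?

Step 1: Build adjacency list from edges:
  1: 3, 5, 6, 7
  2: 4, 6, 7
  3: 1, 5, 6
  4: 2, 5, 6, 7
  5: 1, 3, 4, 6, 7
  6: 1, 2, 3, 4, 5
  7: 1, 2, 4, 5

Step 2: Run BFS/DFS from vertex 1:
  Visited: {1, 3, 5, 6, 7, 4, 2}
  Reached 7 of 7 vertices

Step 3: All 7 vertices reached from vertex 1, so the graph is connected.
Answer: Yes, the graph is connected.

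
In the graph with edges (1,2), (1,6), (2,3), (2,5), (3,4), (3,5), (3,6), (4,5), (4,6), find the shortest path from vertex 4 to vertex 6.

Step 1: Build adjacency list:
  1: 2, 6
  2: 1, 3, 5
  3: 2, 4, 5, 6
  4: 3, 5, 6
  5: 2, 3, 4
  6: 1, 3, 4

Step 2: BFS from vertex 4 to find shortest path to 6:
  vertex 3 reached at distance 1
  vertex 5 reached at distance 1
  vertex 6 reached at distance 1

Step 3: Shortest path: 4 -> 6
Path length: 1 edge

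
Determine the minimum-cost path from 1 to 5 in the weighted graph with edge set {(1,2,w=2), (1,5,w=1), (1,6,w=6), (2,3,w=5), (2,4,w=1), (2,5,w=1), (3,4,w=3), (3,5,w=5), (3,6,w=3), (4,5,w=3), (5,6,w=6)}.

Step 1: Build adjacency list with weights:
  1: 2(w=2), 5(w=1), 6(w=6)
  2: 1(w=2), 3(w=5), 4(w=1), 5(w=1)
  3: 2(w=5), 4(w=3), 5(w=5), 6(w=3)
  4: 2(w=1), 3(w=3), 5(w=3)
  5: 1(w=1), 2(w=1), 3(w=5), 4(w=3), 6(w=6)
  6: 1(w=6), 3(w=3), 5(w=6)

Step 2: Apply Dijkstra's algorithm from vertex 1:
  Visit vertex 1 (distance=0)
    Update dist[2] = 2
    Update dist[5] = 1
    Update dist[6] = 6
  Visit vertex 5 (distance=1)
    Update dist[3] = 6
    Update dist[4] = 4

Step 3: Shortest path: 1 -> 5
Total weight: 1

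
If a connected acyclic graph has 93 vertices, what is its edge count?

A tree on n vertices always has exactly n - 1 edges.
For n = 93: edges = 93 - 1 = 92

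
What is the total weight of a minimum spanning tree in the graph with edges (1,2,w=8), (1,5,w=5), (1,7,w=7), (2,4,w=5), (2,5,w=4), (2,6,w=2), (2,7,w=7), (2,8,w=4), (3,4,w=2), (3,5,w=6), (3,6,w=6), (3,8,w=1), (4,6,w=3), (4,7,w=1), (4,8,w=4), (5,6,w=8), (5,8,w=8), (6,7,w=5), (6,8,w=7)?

Apply Kruskal's algorithm (sort edges by weight, add if no cycle):

Sorted edges by weight:
  (3,8) w=1
  (4,7) w=1
  (2,6) w=2
  (3,4) w=2
  (4,6) w=3
  (2,5) w=4
  (2,8) w=4
  (4,8) w=4
  (1,5) w=5
  (2,4) w=5
  (6,7) w=5
  (3,5) w=6
  (3,6) w=6
  (1,7) w=7
  (2,7) w=7
  (6,8) w=7
  (1,2) w=8
  (5,8) w=8
  (5,6) w=8

Add edge (3,8) w=1 -- no cycle. Running total: 1
Add edge (4,7) w=1 -- no cycle. Running total: 2
Add edge (2,6) w=2 -- no cycle. Running total: 4
Add edge (3,4) w=2 -- no cycle. Running total: 6
Add edge (4,6) w=3 -- no cycle. Running total: 9
Add edge (2,5) w=4 -- no cycle. Running total: 13
Skip edge (2,8) w=4 -- would create cycle
Skip edge (4,8) w=4 -- would create cycle
Add edge (1,5) w=5 -- no cycle. Running total: 18

MST edges: (3,8,w=1), (4,7,w=1), (2,6,w=2), (3,4,w=2), (4,6,w=3), (2,5,w=4), (1,5,w=5)
Total MST weight: 1 + 1 + 2 + 2 + 3 + 4 + 5 = 18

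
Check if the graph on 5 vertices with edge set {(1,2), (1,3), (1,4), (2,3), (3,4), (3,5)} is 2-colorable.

Step 1: Attempt 2-coloring using BFS:
  Start at vertex 1, assign color 0
  Color vertex 2 with color 1 (neighbor of 1)
  Color vertex 3 with color 1 (neighbor of 1)
  Color vertex 4 with color 1 (neighbor of 1)

Step 2: Conflict found! Vertices 2 and 3 are adjacent but have the same color.
This means the graph contains an odd cycle.

The graph is NOT bipartite.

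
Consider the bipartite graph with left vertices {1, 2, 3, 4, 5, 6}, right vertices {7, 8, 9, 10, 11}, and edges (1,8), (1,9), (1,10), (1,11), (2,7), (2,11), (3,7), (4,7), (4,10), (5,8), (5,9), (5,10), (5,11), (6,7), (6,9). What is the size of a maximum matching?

Step 1: List the neighbors of each left vertex:
  1: 8, 9, 10, 11
  2: 7, 11
  3: 7
  4: 7, 10
  5: 8, 9, 10, 11
  6: 7, 9

Step 2: Greedily match left vertices, then look for augmenting paths:
  Match 1 -- 8
  Match 2 -- 11
  Match 3 -- 7
  Match 4 -- 10
  Match 5 -- 9
  No augmenting path remains.

Step 3: Verify this is maximum:
  Matching size 5 = min(|L|, |R|) = min(6, 5), which is an upper bound, so this matching is maximum.

Maximum matching: {(1,8), (2,11), (3,7), (4,10), (5,9)}
Size: 5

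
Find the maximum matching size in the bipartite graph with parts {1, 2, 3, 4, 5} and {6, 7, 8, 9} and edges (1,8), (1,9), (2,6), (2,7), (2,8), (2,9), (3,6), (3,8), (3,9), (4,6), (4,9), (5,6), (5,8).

Step 1: List the neighbors of each left vertex:
  1: 8, 9
  2: 6, 7, 8, 9
  3: 6, 8, 9
  4: 6, 9
  5: 6, 8

Step 2: Greedily match left vertices, then look for augmenting paths:
  Match 1 -- 8
  Match 2 -- 7
  Match 3 -- 9
  Match 4 -- 6
  No augmenting path remains.

Step 3: Verify this is maximum:
  Matching size 4 = min(|L|, |R|) = min(5, 4), which is an upper bound, so this matching is maximum.

Maximum matching: {(1,8), (2,7), (3,9), (4,6)}
Size: 4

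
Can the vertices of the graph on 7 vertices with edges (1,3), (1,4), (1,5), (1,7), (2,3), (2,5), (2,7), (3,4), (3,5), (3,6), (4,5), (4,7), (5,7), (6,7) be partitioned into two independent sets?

Step 1: Attempt 2-coloring using BFS:
  Start at vertex 1, assign color 0
  Color vertex 3 with color 1 (neighbor of 1)
  Color vertex 4 with color 1 (neighbor of 1)
  Color vertex 5 with color 1 (neighbor of 1)
  Color vertex 7 with color 1 (neighbor of 1)
  Color vertex 2 with color 0 (neighbor of 3)

Step 2: Conflict found! Vertices 3 and 4 are adjacent but have the same color.
This means the graph contains an odd cycle.

The graph is NOT bipartite.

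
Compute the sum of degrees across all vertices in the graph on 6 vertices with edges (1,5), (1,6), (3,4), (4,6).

Step 1: Count edges incident to each vertex:
  deg(1) = 2 (neighbors: 5, 6)
  deg(2) = 0 (neighbors: none)
  deg(3) = 1 (neighbors: 4)
  deg(4) = 2 (neighbors: 3, 6)
  deg(5) = 1 (neighbors: 1)
  deg(6) = 2 (neighbors: 1, 4)

Step 2: Sum all degrees:
  2 + 0 + 1 + 2 + 1 + 2 = 8

Verification: sum of degrees = 2 * |E| = 2 * 4 = 8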